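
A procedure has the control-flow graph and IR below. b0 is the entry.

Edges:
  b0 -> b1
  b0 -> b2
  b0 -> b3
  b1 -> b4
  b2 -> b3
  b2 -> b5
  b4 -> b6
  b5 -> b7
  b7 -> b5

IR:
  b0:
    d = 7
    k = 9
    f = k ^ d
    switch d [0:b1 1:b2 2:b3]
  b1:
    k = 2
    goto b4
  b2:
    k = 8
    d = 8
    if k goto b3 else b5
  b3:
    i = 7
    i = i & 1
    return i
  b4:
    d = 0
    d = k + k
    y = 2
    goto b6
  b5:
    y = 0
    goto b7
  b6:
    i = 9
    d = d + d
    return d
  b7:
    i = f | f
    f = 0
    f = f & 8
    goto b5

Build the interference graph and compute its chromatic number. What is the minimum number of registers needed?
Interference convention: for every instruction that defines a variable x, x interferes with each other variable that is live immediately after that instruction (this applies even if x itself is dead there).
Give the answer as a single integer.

Answer: 3

Derivation:
Block summaries:
  b0: def={d,f,k} ue=∅
  b1: def={k} ue=∅
  b2: def={d,k} ue=∅
  b3: def={i} ue=∅
  b4: def={d,y} ue={k}
  b5: def={y} ue=∅
  b6: def={d,i} ue={d}
  b7: def={f,i} ue={f}

Live sets:
  b0: in=∅ out={f}
  b1: in=∅ out={k}
  b2: in={f} out={f}
  b3: in=∅ out=∅
  b4: in={k} out={d}
  b5: in={f} out={f}
  b6: in={d} out=∅
  b7: in={f} out={f}

Interference:
  d — {f,i,k,y}
  f — {d,k,y}
  i — {d}
  k — {d,f}
  y — {d,f}

Registers:
  lower bound: {d,f,k} mutually conflict ⇒ χ ≥ 3
  3-colouring: R0={d}  R1={f,i}  R2={k,y}
  χ = 3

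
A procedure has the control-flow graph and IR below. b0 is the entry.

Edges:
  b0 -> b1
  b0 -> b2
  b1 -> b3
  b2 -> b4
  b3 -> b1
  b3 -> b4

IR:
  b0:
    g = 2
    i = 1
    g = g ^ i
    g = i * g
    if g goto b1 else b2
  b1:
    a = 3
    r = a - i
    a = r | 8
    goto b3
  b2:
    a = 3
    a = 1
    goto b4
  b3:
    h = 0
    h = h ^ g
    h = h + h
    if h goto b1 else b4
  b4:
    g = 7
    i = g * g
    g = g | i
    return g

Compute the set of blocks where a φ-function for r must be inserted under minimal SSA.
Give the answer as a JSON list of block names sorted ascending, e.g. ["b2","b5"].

idom tree: b1←b0 b2←b0 b3←b1 b4←b0
Dom∩ at merges:
  b1: preds {b0,b3}: {b0} ∩ {b0,b1,b3} = {b0}; idom=b0
  b4: preds {b2,b3}: {b0,b2} ∩ {b0,b1,b3} = {b0}; idom=b0

DF walk-up:
  b1←b0: walk · to b0
  b1←b3: walk b3→b1 to b0
  b4←b2: walk b2 to b0
  b4←b3: walk b3→b1 to b0
  b0: DF=∅
  b1: DF={b1,b4}
  b2: DF={b4}
  b3: DF={b1,b4}
  b4: DF=∅

φ for r: defs {b1}
  DF⁺ = {b1,b4}

Answer: ["b1", "b4"]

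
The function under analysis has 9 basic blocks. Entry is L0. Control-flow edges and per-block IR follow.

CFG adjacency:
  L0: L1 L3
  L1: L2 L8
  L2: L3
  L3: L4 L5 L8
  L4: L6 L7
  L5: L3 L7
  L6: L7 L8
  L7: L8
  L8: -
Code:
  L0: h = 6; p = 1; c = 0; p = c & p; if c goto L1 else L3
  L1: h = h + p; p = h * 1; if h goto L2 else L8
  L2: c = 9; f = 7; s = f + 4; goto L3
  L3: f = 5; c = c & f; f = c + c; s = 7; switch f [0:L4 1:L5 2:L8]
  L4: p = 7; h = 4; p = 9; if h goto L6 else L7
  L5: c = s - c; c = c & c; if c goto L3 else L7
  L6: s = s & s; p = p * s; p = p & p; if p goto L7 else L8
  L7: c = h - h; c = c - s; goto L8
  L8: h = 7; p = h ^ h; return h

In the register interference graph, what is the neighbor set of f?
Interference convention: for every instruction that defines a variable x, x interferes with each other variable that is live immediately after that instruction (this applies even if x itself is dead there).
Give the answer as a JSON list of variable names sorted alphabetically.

Answer: ["c", "h", "s"]

Derivation:
def/use:
  L0 def {c,h,p} use ∅
  L1 def {h,p} use {h,p}
  L2 def {c,f,s} use ∅
  L3 def {c,f,s} use {c}
  L4 def {h,p} use ∅
  L5 def {c} use {c,s}
  L6 def {p,s} use {p,s}
  L7 def {c} use {h,s}
  L8 def {h,p} use ∅

Backward fixpoint:
  L0 li=∅ lo={c,h,p}
  L1 li={h,p} lo={h}
  L2 li={h} lo={c,h}
  L3 li={c,h} lo={c,h,s}
  L4 li={s} lo={h,p,s}
  L5 li={c,h,s} lo={c,h,s}
  L6 li={h,p,s} lo={h,s}
  L7 li={h,s} lo=∅
  L8 li=∅ lo=∅

Interfere edges:
  c: {f,h,p,s}
  f: {c,h,s}
  h: {c,f,p,s}
  p: {c,h,s}
  s: {c,f,h,p}

N(f) = ["c", "h", "s"]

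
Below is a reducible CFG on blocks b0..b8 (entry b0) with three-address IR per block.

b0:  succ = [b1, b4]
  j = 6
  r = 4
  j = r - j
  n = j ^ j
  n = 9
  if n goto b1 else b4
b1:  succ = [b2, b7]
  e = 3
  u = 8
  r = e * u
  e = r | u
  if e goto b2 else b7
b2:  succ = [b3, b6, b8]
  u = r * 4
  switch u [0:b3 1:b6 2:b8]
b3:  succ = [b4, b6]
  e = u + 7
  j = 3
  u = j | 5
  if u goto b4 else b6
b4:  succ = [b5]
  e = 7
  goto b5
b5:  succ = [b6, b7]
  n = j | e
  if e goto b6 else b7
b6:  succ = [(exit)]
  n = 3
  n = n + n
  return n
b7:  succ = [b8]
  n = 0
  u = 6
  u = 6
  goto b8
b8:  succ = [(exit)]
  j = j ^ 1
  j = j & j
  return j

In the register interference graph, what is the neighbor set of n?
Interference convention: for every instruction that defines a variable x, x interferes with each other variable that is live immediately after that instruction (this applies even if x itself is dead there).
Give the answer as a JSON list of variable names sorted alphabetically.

def/use:
  b0: {j,n,r} / ∅
  b1: {e,r,u} / ∅
  b2: {u} / {r}
  b3: {e,j,u} / {u}
  b4: {e} / ∅
  b5: {n} / {e,j}
  b6: {n} / ∅
  b7: {n,u} / ∅
  b8: {j} / {j}

Live sets:
  live b0: ∅→{j}
  live b1: {j}→{j,r}
  live b2: {j,r}→{j,u}
  live b3: {u}→{j}
  live b4: {j}→{e,j}
  live b5: {e,j}→{j}
  live b6: ∅→∅
  live b7: {j}→{j}
  live b8: {j}→∅

Interfere edges:
  e↔{j,n,r,u}
  j↔{e,n,r,u}
  n↔{e,j}
  r↔{e,j,u}
  u↔{e,j,r}

N(n) = ["e", "j"]

Answer: ["e", "j"]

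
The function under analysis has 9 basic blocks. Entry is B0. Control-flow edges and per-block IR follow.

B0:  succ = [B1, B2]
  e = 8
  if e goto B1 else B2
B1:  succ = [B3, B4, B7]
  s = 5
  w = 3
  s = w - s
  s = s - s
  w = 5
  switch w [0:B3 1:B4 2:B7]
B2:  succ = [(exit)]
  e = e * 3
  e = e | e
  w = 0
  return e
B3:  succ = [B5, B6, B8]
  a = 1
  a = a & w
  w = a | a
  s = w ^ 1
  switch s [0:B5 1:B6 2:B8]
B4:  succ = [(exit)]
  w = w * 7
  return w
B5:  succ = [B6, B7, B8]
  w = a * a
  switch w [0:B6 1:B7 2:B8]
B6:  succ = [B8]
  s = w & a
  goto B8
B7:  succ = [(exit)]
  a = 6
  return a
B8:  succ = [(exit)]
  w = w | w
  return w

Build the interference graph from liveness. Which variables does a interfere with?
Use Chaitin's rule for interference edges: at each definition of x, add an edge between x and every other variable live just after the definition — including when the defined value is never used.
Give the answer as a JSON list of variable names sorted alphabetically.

Block summaries:
  B0 def {e} use ∅
  B1 def {s,w} use ∅
  B2 def {e,w} use {e}
  B3 def {a,s,w} use {w}
  B4 def {w} use {w}
  B5 def {w} use {a}
  B6 def {s} use {a,w}
  B7 def {a} use ∅
  B8 def {w} use {w}

Live sets:
  B0 li=∅ lo={e}
  B1 li=∅ lo={w}
  B2 li={e} lo=∅
  B3 li={w} lo={a,w}
  B4 li={w} lo=∅
  B5 li={a} lo={a,w}
  B6 li={a,w} lo={w}
  B7 li=∅ lo=∅
  B8 li={w} lo=∅

Interfere edges:
  a: {s,w}
  e: {w}
  s: {a,w}
  w: {a,e,s}

N(a) = ["s", "w"]

Answer: ["s", "w"]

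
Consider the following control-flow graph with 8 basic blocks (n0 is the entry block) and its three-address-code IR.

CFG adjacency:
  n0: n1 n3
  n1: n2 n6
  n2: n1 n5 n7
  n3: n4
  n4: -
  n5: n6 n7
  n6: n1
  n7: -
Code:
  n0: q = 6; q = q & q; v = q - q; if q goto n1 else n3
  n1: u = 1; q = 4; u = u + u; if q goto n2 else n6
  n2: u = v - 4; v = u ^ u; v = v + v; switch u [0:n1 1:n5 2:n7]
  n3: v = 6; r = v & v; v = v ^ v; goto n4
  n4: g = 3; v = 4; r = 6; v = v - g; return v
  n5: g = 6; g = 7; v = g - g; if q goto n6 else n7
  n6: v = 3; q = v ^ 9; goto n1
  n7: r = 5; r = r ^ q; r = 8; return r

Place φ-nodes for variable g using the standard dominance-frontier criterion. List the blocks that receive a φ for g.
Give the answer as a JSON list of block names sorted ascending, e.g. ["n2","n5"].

idom tree: n1←n0 n2←n1 n3←n0 n4←n3 n5←n2 n6←n1 n7←n2
Join-block Dom:
  n1: preds {n0,n2,n6}: {n0} ∩ {n0,n1,n2} ∩ {n0,n1,n6} = {n0}; idom=n0
  n6: preds {n1,n5}: {n0,n1} ∩ {n0,n1,n2,n5} = {n0,n1}; idom=n1
  n7: preds {n2,n5}: {n0,n1,n2} ∩ {n0,n1,n2,n5} = {n0,n1,n2}; idom=n2

DF walk-up:
  join n1 pred n0: · stop@n0
  join n1 pred n2: n2→n1 stop@n0
  join n1 pred n6: n6→n1 stop@n0
  join n6 pred n1: · stop@n1
  join n6 pred n5: n5→n2 stop@n1
  join n7 pred n2: · stop@n2
  join n7 pred n5: n5 stop@n2
  n0: DF=∅
  n1: DF={n1}
  n2: DF={n1,n6}
  n3: DF=∅
  n4: DF=∅
  n5: DF={n6,n7}
  n6: DF={n1}
  n7: DF=∅

φ for g: defs {n4,n5}
  DF⁺ = {n1,n6,n7}

Answer: ["n1", "n6", "n7"]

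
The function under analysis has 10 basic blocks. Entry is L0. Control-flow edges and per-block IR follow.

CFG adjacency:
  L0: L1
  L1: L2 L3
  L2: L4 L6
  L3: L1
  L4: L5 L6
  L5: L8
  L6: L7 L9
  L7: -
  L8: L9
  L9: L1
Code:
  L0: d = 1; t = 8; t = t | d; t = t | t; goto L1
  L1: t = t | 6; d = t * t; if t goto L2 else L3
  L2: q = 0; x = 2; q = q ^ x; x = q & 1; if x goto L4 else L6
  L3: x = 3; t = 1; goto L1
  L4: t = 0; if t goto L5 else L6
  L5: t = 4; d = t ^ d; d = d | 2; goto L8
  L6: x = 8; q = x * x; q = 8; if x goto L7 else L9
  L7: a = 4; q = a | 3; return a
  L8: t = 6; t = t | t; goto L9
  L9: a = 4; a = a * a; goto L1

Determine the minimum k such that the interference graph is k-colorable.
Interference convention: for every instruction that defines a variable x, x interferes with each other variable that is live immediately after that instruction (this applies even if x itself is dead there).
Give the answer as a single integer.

Answer: 4

Derivation:
Block summaries:
  L0: {d,t} / ∅
  L1: {d,t} / {t}
  L2: {q,x} / ∅
  L3: {t,x} / ∅
  L4: {t} / ∅
  L5: {d,t} / {d}
  L6: {q,x} / ∅
  L7: {a,q} / ∅
  L8: {t} / ∅
  L9: {a} / ∅

Liveness:
  live L0: ∅→{t}
  live L1: {t}→{d,t}
  live L2: {d,t}→{d,t}
  live L3: ∅→{t}
  live L4: {d}→{d,t}
  live L5: {d}→∅
  live L6: {t}→{t}
  live L7: ∅→∅
  live L8: ∅→{t}
  live L9: {t}→{t}

Interference:
  a: {q,t}
  d: {q,t,x}
  q: {a,d,t,x}
  t: {a,d,q,x}
  x: {d,q,t}

Chromatic number:
  clique {d,q,t,x} ⇒ need ≥ 4
  4-colouring: R0={q}  R1={t}  R2={a,d}  R3={x}
  χ = 4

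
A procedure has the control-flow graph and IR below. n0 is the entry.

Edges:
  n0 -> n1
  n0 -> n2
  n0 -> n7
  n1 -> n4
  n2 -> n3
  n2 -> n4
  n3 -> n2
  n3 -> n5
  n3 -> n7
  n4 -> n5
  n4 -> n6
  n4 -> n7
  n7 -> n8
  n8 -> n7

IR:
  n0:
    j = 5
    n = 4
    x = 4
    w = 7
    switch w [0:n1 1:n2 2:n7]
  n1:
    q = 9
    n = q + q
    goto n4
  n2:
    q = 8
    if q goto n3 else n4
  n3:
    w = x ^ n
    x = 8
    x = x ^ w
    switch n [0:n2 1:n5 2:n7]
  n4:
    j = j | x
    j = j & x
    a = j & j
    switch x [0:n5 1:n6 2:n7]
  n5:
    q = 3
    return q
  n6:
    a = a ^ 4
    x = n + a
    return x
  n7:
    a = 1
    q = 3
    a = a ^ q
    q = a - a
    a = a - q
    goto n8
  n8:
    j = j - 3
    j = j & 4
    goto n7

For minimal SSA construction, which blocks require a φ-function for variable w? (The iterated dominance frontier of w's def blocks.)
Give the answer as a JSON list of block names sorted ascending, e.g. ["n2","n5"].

idom tree: n1←n0 n2←n0 n3←n2 n4←n0 n5←n0 n6←n4 n7←n0 n8←n7
Dom at joins:
  n2: preds {n0,n3}: {n0} ∩ {n0,n2,n3} = {n0}; idom=n0
  n4: preds {n1,n2}: {n0,n1} ∩ {n0,n2} = {n0}; idom=n0
  n5: preds {n3,n4}: {n0,n2,n3} ∩ {n0,n4} = {n0}; idom=n0
  n7: preds {n0,n3,n4,n8}: {n0} ∩ {n0,n2,n3} ∩ {n0,n4} ∩ {n0,n7,n8} = {n0}; idom=n0

Frontier:
  join n2 pred n0: · stop@n0
  join n2 pred n3: n3→n2 stop@n0
  join n4 pred n1: n1 stop@n0
  join n4 pred n2: n2 stop@n0
  join n5 pred n3: n3→n2 stop@n0
  join n5 pred n4: n4 stop@n0
  join n7 pred n0: · stop@n0
  join n7 pred n3: n3→n2 stop@n0
  join n7 pred n4: n4 stop@n0
  join n7 pred n8: n8→n7 stop@n0
  n0: DF=∅
  n1: DF={n4}
  n2: DF={n2,n4,n5,n7}
  n3: DF={n2,n5,n7}
  n4: DF={n5,n7}
  n5: DF=∅
  n6: DF=∅
  n7: DF={n7}
  n8: DF={n7}

φ for w: defs {n0,n3}
  DF⁺ = {n2,n4,n5,n7}

Answer: ["n2", "n4", "n5", "n7"]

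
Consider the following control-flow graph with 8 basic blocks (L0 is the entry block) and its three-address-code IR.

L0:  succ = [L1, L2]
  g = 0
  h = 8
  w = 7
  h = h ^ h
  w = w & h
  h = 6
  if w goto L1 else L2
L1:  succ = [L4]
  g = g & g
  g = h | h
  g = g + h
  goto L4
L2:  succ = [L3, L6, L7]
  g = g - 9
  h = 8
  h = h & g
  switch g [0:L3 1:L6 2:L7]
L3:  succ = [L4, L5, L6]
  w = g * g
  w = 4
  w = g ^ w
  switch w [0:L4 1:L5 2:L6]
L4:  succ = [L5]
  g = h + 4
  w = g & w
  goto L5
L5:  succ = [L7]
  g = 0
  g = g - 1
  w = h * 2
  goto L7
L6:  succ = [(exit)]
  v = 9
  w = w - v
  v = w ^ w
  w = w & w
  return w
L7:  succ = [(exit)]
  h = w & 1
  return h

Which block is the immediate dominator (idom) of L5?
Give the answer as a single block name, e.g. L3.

idom tree: L1←L0 L2←L0 L3←L2 L4←L0 L5←L0 L6←L2 L7←L0
Dom∩ at merges:
  L4: preds {L1,L3}: {L0,L1} ∩ {L0,L2,L3} = {L0}; idom=L0
  L5: preds {L3,L4}: {L0,L2,L3} ∩ {L0,L4} = {L0}; idom=L0
  L6: preds {L2,L3}: {L0,L2} ∩ {L0,L2,L3} = {L0,L2}; idom=L2
  L7: preds {L2,L5}: {L0,L2} ∩ {L0,L5} = {L0}; idom=L0

idom(L5) = L0

Answer: L0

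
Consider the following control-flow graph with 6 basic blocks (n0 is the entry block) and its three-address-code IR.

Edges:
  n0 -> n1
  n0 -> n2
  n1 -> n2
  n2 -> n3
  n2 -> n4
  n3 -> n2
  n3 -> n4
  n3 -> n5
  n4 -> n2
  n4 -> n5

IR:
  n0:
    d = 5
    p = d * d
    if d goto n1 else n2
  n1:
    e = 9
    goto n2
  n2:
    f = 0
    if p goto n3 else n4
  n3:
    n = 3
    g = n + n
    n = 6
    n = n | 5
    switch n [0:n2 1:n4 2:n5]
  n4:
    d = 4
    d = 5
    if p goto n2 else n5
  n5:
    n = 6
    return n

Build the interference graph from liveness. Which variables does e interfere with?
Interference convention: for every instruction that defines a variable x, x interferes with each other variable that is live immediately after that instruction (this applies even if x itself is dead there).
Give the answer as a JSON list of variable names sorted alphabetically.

Block summaries:
  n0: def={d,p} ue=∅
  n1: def={e} ue=∅
  n2: def={f} ue={p}
  n3: def={g,n} ue=∅
  n4: def={d} ue={p}
  n5: def={n} ue=∅

Liveness:
  n0: in=∅ out={p}
  n1: in={p} out={p}
  n2: in={p} out={p}
  n3: in={p} out={p}
  n4: in={p} out={p}
  n5: in=∅ out=∅

Interfere edges:
  d: {p}
  e: {p}
  f: {p}
  g: {p}
  n: {p}
  p: {d,e,f,g,n}

N(e) = ["p"]

Answer: ["p"]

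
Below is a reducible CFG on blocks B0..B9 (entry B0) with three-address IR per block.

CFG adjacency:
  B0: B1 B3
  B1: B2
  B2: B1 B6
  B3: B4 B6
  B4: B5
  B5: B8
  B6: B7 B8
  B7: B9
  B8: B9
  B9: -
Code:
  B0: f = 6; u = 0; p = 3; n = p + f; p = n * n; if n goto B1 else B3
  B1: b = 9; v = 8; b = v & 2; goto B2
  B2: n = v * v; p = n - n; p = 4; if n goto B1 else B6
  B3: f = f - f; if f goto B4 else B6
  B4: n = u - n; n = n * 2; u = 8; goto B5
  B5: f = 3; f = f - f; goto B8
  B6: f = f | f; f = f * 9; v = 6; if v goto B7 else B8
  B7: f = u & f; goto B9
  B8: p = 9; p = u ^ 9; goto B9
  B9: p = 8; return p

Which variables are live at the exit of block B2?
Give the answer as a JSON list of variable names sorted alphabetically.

Per-block:
  B0 def {f,n,p,u} use ∅
  B1 def {b,v} use ∅
  B2 def {n,p} use {v}
  B3 def {f} use {f}
  B4 def {n,u} use {n,u}
  B5 def {f} use ∅
  B6 def {f,v} use {f}
  B7 def {f} use {f,u}
  B8 def {p} use {u}
  B9 def {p} use ∅

Backward fixpoint:
  B0 li=∅ lo={f,n,u}
  B1 li={f,u} lo={f,u,v}
  B2 li={f,u,v} lo={f,u}
  B3 li={f,n,u} lo={f,n,u}
  B4 li={n,u} lo={u}
  B5 li={u} lo={u}
  B6 li={f,u} lo={f,u}
  B7 li={f,u} lo=∅
  B8 li={u} lo=∅
  B9 li=∅ lo=∅

live-out(B2) = ["f", "u"]

Answer: ["f", "u"]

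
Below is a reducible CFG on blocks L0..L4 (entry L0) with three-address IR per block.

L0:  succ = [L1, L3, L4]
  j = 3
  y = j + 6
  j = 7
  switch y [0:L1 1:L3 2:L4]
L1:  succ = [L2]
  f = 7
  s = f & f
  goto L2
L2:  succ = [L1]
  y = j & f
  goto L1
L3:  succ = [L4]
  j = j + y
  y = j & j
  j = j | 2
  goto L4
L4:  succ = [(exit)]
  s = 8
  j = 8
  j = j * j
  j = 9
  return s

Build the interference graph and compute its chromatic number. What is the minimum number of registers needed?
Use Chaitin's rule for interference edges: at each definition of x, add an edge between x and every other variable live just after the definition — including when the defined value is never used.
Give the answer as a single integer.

Answer: 3

Working:
def/use:
  L0: {j,y} / ∅
  L1: {f,s} / ∅
  L2: {y} / {f,j}
  L3: {j,y} / {j,y}
  L4: {j,s} / ∅

Live sets:
  live L0: ∅→{j,y}
  live L1: {j}→{f,j}
  live L2: {f,j}→{j}
  live L3: {j,y}→∅
  live L4: ∅→∅

Interfere edges:
  f — {j,s}
  j — {f,s,y}
  s — {f,j}
  y — {j}

Registers:
  clique {f,j,s} ⇒ need ≥ 3
  assign f→R1 j→R0 s→R2 y→R1 — no edge inside a register ⇒ χ ≤ 3
  χ = 3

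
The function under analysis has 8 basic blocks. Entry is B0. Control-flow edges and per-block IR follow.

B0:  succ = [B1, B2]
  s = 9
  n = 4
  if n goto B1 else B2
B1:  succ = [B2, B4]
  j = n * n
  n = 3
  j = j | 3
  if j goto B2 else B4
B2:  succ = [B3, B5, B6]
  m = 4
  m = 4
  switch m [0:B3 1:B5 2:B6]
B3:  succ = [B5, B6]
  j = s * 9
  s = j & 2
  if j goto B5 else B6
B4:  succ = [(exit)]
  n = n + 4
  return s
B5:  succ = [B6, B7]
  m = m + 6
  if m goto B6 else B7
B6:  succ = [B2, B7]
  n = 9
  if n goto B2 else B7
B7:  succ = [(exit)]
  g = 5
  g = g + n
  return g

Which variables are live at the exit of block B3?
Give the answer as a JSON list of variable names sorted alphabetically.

Per-block:
  B0 def {n,s} use ∅
  B1 def {j,n} use {n}
  B2 def {m} use ∅
  B3 def {j,s} use {s}
  B4 def {n} use {n,s}
  B5 def {m} use {m}
  B6 def {n} use ∅
  B7 def {g} use {n}

Live sets:
  B0 li=∅ lo={n,s}
  B1 li={n,s} lo={n,s}
  B2 li={n,s} lo={m,n,s}
  B3 li={m,n,s} lo={m,n,s}
  B4 li={n,s} lo=∅
  B5 li={m,n,s} lo={n,s}
  B6 li={s} lo={n,s}
  B7 li={n} lo=∅

live-out(B3) = ["m", "n", "s"]

Answer: ["m", "n", "s"]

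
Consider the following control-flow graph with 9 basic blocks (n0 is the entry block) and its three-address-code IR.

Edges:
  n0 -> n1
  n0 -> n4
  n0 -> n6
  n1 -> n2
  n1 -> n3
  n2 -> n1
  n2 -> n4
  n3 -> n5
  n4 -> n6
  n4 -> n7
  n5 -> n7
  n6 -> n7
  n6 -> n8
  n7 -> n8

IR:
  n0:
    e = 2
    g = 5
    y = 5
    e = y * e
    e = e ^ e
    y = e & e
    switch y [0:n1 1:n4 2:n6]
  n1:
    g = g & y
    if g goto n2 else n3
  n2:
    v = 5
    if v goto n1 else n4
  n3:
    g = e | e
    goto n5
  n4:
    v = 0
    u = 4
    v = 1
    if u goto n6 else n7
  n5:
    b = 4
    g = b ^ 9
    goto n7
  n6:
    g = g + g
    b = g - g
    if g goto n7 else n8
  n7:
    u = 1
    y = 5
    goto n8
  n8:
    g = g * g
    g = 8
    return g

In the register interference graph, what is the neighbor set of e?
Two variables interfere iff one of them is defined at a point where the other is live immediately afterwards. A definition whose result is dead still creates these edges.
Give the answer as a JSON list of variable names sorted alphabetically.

Block summaries:
  n0: def={e,g,y} ue=∅
  n1: def={g} ue={g,y}
  n2: def={v} ue=∅
  n3: def={g} ue={e}
  n4: def={u,v} ue=∅
  n5: def={b,g} ue=∅
  n6: def={b,g} ue={g}
  n7: def={u,y} ue=∅
  n8: def={g} ue={g}

Liveness:
  live n0: ∅→{e,g,y}
  live n1: {e,g,y}→{e,g,y}
  live n2: {e,g,y}→{e,g,y}
  live n3: {e}→∅
  live n4: {g}→{g}
  live n5: ∅→{g}
  live n6: {g}→{g}
  live n7: {g}→{g}
  live n8: {g}→∅

Conflict graph:
  b — {g}
  e — {g,v,y}
  g — {b,e,u,v,y}
  u — {g,v}
  v — {e,g,u,y}
  y — {e,g,v}

N(e) = ["g", "v", "y"]

Answer: ["g", "v", "y"]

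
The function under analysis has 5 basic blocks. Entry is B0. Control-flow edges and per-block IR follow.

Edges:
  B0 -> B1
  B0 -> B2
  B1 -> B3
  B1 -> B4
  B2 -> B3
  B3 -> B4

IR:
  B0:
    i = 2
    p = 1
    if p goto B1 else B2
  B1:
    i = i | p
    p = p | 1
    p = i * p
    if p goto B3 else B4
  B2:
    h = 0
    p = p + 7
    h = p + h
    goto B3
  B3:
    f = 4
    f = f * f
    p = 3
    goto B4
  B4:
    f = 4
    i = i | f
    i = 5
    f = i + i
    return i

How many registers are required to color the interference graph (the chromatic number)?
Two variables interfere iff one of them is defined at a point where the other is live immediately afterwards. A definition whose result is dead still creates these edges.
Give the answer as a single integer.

Answer: 3

Working:
def/use:
  B0 def {i,p} use ∅
  B1 def {i,p} use {i,p}
  B2 def {h,p} use {p}
  B3 def {f,p} use ∅
  B4 def {f,i} use {i}

Backward fixpoint:
  B0: in=∅ out={i,p}
  B1: in={i,p} out={i}
  B2: in={i,p} out={i}
  B3: in={i} out={i}
  B4: in={i} out=∅

Interfere edges:
  f: {i}
  h: {i,p}
  i: {f,h,p}
  p: {h,i}

Chromatic number:
  {h,i,p} pairwise interfere (3-clique) ⇒ χ ≥ 3
  assign f→c1 h→c1 i→c0 p→c2 — no edge inside a register ⇒ χ ≤ 3
  χ = 3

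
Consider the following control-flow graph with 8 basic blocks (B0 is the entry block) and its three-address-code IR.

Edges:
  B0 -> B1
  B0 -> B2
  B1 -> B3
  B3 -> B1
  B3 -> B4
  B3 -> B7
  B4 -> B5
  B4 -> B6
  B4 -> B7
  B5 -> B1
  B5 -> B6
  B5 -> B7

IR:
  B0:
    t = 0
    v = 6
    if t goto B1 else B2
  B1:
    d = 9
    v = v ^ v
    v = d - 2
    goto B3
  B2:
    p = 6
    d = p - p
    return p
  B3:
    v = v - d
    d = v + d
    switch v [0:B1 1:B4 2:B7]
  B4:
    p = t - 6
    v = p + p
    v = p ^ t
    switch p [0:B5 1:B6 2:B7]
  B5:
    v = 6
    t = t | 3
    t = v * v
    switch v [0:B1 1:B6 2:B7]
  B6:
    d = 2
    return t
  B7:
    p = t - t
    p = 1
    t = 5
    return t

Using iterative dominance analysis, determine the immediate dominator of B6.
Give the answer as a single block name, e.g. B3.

idom tree: B1←B0 B2←B0 B3←B1 B4←B3 B5←B4 B6←B4 B7←B3
Dom at joins:
  B1: preds {B0,B3,B5}: {B0} ∩ {B0,B1,B3} ∩ {B0,B1,B3,B4,B5} = {B0}; idom=B0
  B6: preds {B4,B5}: {B0,B1,B3,B4} ∩ {B0,B1,B3,B4,B5} = {B0,B1,B3,B4}; idom=B4
  B7: preds {B3,B4,B5}: {B0,B1,B3} ∩ {B0,B1,B3,B4} ∩ {B0,B1,B3,B4,B5} = {B0,B1,B3}; idom=B3

idom(B6) = B4

Answer: B4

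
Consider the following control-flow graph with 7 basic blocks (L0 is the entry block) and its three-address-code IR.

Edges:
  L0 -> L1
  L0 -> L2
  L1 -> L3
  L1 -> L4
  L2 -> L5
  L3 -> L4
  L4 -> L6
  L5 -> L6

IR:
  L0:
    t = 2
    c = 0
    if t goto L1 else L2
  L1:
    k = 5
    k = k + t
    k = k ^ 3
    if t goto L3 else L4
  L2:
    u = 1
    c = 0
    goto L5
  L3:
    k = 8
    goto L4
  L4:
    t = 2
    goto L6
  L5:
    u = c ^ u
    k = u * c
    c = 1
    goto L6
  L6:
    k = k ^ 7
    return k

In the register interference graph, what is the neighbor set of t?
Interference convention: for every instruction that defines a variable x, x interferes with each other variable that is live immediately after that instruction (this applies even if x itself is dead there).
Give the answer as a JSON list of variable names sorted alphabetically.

def/use:
  L0: def={c,t} ue=∅
  L1: def={k} ue={t}
  L2: def={c,u} ue=∅
  L3: def={k} ue=∅
  L4: def={t} ue=∅
  L5: def={c,k,u} ue={c,u}
  L6: def={k} ue={k}

Liveness:
  L0 li=∅ lo={t}
  L1 li={t} lo={k}
  L2 li=∅ lo={c,u}
  L3 li=∅ lo={k}
  L4 li={k} lo={k}
  L5 li={c,u} lo={k}
  L6 li={k} lo=∅

Conflict graph:
  c↔{k,t,u}
  k↔{c,t}
  t↔{c,k}
  u↔{c}

N(t) = ["c", "k"]

Answer: ["c", "k"]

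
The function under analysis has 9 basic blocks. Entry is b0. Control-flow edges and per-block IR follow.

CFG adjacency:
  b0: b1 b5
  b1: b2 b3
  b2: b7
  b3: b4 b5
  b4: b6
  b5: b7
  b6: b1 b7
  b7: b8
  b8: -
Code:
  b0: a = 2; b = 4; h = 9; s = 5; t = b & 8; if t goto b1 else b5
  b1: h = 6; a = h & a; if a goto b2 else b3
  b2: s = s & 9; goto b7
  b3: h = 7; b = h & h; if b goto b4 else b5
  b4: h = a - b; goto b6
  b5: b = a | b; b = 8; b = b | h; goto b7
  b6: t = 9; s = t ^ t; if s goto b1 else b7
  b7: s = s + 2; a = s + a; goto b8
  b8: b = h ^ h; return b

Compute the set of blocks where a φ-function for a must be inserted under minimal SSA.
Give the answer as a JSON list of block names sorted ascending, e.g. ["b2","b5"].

Answer: ["b1", "b5", "b7"]

Working:
idom tree: b1←b0 b2←b1 b3←b1 b4←b3 b5←b0 b6←b4 b7←b0 b8←b7
Join-block Dom:
  b1: preds {b0,b6}: {b0} ∩ {b0,b1,b3,b4,b6} = {b0}; idom=b0
  b5: preds {b0,b3}: {b0} ∩ {b0,b1,b3} = {b0}; idom=b0
  b7: preds {b2,b5,b6}: {b0,b1,b2} ∩ {b0,b5} ∩ {b0,b1,b3,b4,b6} = {b0}; idom=b0

DF derivation:
  join b1 pred b0: · stop@b0
  join b1 pred b6: b6→b4→b3→b1 stop@b0
  join b5 pred b0: · stop@b0
  join b5 pred b3: b3→b1 stop@b0
  join b7 pred b2: b2→b1 stop@b0
  join b7 pred b5: b5 stop@b0
  join b7 pred b6: b6→b4→b3→b1 stop@b0
  DF(b0)=∅
  DF(b1)={b1,b5,b7}
  DF(b2)={b7}
  DF(b3)={b1,b5,b7}
  DF(b4)={b1,b7}
  DF(b5)={b7}
  DF(b6)={b1,b7}
  DF(b7)=∅
  DF(b8)=∅

φ for a: defs {b0,b1,b7}
  DF⁺ = {b1,b5,b7}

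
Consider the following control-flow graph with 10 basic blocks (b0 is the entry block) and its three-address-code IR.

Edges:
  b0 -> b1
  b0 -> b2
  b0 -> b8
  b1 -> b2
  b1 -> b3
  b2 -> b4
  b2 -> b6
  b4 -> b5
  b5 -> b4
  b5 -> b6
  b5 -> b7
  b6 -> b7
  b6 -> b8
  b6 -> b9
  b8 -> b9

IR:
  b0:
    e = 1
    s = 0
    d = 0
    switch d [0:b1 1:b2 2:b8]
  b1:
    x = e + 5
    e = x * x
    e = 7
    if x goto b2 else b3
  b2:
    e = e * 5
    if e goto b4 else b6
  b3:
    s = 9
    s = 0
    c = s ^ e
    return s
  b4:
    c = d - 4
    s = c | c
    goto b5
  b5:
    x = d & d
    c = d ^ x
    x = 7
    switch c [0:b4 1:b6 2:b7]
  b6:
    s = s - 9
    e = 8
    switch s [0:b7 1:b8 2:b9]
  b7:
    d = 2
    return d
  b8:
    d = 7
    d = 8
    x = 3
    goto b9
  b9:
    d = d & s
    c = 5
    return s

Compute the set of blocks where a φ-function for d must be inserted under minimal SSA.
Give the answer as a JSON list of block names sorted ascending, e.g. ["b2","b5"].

Answer: ["b9"]

Working:
idom tree: b1←b0 b2←b0 b3←b1 b4←b2 b5←b4 b6←b2 b7←b2 b8←b0 b9←b0
Dom∩ at merges:
  b2: preds {b0,b1}: {b0} ∩ {b0,b1} = {b0}; idom=b0
  b4: preds {b2,b5}: {b0,b2} ∩ {b0,b2,b4,b5} = {b0,b2}; idom=b2
  b6: preds {b2,b5}: {b0,b2} ∩ {b0,b2,b4,b5} = {b0,b2}; idom=b2
  b7: preds {b5,b6}: {b0,b2,b4,b5} ∩ {b0,b2,b6} = {b0,b2}; idom=b2
  b8: preds {b0,b6}: {b0} ∩ {b0,b2,b6} = {b0}; idom=b0
  b9: preds {b6,b8}: {b0,b2,b6} ∩ {b0,b8} = {b0}; idom=b0

Frontier:
  join b2 pred b0: · stop@b0
  join b2 pred b1: b1 stop@b0
  join b4 pred b2: · stop@b2
  join b4 pred b5: b5→b4 stop@b2
  join b6 pred b2: · stop@b2
  join b6 pred b5: b5→b4 stop@b2
  join b7 pred b5: b5→b4 stop@b2
  join b7 pred b6: b6 stop@b2
  join b8 pred b0: · stop@b0
  join b8 pred b6: b6→b2 stop@b0
  join b9 pred b6: b6→b2 stop@b0
  join b9 pred b8: b8 stop@b0
  b0 → ∅
  b1 → {b2}
  b2 → {b8,b9}
  b3 → ∅
  b4 → {b4,b6,b7}
  b5 → {b4,b6,b7}
  b6 → {b7,b8,b9}
  b7 → ∅
  b8 → {b9}
  b9 → ∅

φ for d: defs {b0,b7,b8,b9}
  DF⁺ = {b9}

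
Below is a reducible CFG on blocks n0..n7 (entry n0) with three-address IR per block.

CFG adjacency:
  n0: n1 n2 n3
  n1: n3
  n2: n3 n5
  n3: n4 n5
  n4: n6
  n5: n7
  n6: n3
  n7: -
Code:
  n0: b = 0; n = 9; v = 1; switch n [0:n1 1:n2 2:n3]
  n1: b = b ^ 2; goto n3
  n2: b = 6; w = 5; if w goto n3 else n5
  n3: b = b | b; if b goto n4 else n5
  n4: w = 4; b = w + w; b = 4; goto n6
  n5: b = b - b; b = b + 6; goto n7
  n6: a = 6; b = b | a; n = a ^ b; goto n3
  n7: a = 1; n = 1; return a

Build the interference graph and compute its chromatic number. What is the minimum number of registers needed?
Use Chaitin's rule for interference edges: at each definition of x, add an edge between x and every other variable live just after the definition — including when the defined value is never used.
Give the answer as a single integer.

Block summaries:
  n0: def={b,n,v} ue=∅
  n1: def={b} ue={b}
  n2: def={b,w} ue=∅
  n3: def={b} ue={b}
  n4: def={b,w} ue=∅
  n5: def={b} ue={b}
  n6: def={a,b,n} ue={b}
  n7: def={a,n} ue=∅

Backward fixpoint:
  n0: in=∅ out={b}
  n1: in={b} out={b}
  n2: in=∅ out={b}
  n3: in={b} out={b}
  n4: in=∅ out={b}
  n5: in={b} out=∅
  n6: in={b} out={b}
  n7: in=∅ out=∅

Conflict graph:
  a↔{b,n}
  b↔{a,n,v,w}
  n↔{a,b,v}
  v↔{b,n}
  w↔{b}

Registers:
  {a,b,n} pairwise interfere (3-clique) ⇒ χ ≥ 3
  assign a→r2 b→r0 n→r1 v→r2 w→r1 — no edge inside a register ⇒ χ ≤ 3
  χ = 3

Answer: 3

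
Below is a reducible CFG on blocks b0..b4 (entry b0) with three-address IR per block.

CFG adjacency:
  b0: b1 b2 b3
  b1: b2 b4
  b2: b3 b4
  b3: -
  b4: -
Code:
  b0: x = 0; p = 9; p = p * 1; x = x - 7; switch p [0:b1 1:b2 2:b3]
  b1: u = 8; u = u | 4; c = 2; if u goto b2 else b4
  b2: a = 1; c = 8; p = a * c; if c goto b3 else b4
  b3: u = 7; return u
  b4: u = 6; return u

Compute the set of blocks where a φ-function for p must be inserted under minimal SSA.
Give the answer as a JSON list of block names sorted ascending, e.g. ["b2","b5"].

Answer: ["b3", "b4"]

Analysis:
idom tree: b1←b0 b2←b0 b3←b0 b4←b0
Join-block Dom:
  b2: preds {b0,b1}: {b0} ∩ {b0,b1} = {b0}; idom=b0
  b3: preds {b0,b2}: {b0} ∩ {b0,b2} = {b0}; idom=b0
  b4: preds {b1,b2}: {b0,b1} ∩ {b0,b2} = {b0}; idom=b0

Frontier:
  b2←b0: walk · to b0
  b2←b1: walk b1 to b0
  b3←b0: walk · to b0
  b3←b2: walk b2 to b0
  b4←b1: walk b1 to b0
  b4←b2: walk b2 to b0
  b0: DF=∅
  b1: DF={b2,b4}
  b2: DF={b3,b4}
  b3: DF=∅
  b4: DF=∅

φ for p: defs {b0,b2}
  DF⁺ = {b3,b4}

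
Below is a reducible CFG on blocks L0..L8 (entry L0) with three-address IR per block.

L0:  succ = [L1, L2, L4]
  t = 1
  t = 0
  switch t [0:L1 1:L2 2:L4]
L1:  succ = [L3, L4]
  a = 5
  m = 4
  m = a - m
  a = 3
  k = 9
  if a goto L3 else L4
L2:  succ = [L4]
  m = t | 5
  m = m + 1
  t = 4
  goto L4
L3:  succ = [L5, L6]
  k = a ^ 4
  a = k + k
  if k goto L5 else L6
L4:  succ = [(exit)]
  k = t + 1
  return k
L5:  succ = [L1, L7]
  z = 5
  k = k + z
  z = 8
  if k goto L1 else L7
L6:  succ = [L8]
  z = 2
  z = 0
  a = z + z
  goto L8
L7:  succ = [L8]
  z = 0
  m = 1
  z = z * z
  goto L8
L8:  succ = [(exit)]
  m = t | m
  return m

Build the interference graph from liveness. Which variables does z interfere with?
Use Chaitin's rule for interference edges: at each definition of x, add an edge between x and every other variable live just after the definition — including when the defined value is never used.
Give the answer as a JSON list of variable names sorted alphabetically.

Answer: ["k", "m", "t"]

Working:
def/use:
  L0: {t} / ∅
  L1: {a,k,m} / ∅
  L2: {m,t} / {t}
  L3: {a,k} / {a}
  L4: {k} / {t}
  L5: {k,z} / {k}
  L6: {a,z} / ∅
  L7: {m,z} / ∅
  L8: {m} / {m,t}

Backward fixpoint:
  L0 li=∅ lo={t}
  L1 li={t} lo={a,m,t}
  L2 li={t} lo={t}
  L3 li={a,m,t} lo={k,m,t}
  L4 li={t} lo=∅
  L5 li={k,t} lo={t}
  L6 li={m,t} lo={m,t}
  L7 li={t} lo={m,t}
  L8 li={m,t} lo=∅

Interference:
  a: {k,m,t}
  k: {a,m,t,z}
  m: {a,k,t,z}
  t: {a,k,m,z}
  z: {k,m,t}

N(z) = ["k", "m", "t"]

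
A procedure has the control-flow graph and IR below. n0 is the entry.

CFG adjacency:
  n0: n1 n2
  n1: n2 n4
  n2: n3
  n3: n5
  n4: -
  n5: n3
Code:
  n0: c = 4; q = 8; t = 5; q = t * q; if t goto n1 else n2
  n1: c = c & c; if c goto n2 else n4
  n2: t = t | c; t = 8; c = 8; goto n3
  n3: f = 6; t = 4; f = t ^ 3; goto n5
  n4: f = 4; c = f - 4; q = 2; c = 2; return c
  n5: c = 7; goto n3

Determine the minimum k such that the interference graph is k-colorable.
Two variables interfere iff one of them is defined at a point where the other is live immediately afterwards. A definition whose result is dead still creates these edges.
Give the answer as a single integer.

Answer: 3

Derivation:
Block summaries:
  n0: {c,q,t} / ∅
  n1: {c} / {c}
  n2: {c,t} / {c,t}
  n3: {f,t} / ∅
  n4: {c,f,q} / ∅
  n5: {c} / ∅

Live sets:
  live n0: ∅→{c,t}
  live n1: {c,t}→{c,t}
  live n2: {c,t}→∅
  live n3: ∅→∅
  live n4: ∅→∅
  live n5: ∅→∅

Interference:
  c: {q,t}
  f: ∅
  q: {c,t}
  t: {c,q}

Chromatic number:
  {c,q,t} pairwise interfere (3-clique) ⇒ χ ≥ 3
  assign c→r0 f→r0 q→r1 t→r2 — no edge inside a register ⇒ χ ≤ 3
  χ = 3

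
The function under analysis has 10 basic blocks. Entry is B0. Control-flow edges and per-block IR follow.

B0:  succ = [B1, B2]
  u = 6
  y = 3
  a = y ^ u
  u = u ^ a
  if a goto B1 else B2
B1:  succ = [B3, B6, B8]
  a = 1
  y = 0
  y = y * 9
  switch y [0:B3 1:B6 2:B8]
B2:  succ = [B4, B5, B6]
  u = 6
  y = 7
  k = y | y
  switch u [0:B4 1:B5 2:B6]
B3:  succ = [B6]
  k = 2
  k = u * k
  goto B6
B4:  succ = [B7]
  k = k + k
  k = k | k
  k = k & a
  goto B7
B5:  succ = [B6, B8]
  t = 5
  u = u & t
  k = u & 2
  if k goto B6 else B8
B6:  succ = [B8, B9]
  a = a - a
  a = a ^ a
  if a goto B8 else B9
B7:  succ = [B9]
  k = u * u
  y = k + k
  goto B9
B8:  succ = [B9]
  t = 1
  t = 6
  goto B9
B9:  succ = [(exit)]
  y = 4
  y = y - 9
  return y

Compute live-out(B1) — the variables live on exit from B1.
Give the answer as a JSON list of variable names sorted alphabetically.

Per-block:
  B0: {a,u,y} / ∅
  B1: {a,y} / ∅
  B2: {k,u,y} / ∅
  B3: {k} / {u}
  B4: {k} / {a,k}
  B5: {k,t,u} / {u}
  B6: {a} / {a}
  B7: {k,y} / {u}
  B8: {t} / ∅
  B9: {y} / ∅

Live sets:
  B0: in=∅ out={a,u}
  B1: in={u} out={a,u}
  B2: in={a} out={a,k,u}
  B3: in={a,u} out={a}
  B4: in={a,k,u} out={u}
  B5: in={a,u} out={a}
  B6: in={a} out=∅
  B7: in={u} out=∅
  B8: in=∅ out=∅
  B9: in=∅ out=∅

live-out(B1) = ["a", "u"]

Answer: ["a", "u"]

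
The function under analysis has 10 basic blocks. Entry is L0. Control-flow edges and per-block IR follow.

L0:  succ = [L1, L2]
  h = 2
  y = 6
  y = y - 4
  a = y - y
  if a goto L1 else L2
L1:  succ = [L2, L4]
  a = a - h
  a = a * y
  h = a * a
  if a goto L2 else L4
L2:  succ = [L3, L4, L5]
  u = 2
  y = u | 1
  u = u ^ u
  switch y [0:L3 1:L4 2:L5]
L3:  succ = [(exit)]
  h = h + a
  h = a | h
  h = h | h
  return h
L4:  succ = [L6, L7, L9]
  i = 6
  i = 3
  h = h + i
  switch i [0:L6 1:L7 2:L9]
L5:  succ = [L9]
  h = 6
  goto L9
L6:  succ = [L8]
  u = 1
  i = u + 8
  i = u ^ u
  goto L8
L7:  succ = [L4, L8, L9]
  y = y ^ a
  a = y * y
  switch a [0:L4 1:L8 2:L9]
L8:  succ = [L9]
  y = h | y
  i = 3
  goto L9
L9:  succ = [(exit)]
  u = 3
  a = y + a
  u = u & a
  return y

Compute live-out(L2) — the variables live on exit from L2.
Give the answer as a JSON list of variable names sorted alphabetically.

def/use:
  L0: {a,h,y} / ∅
  L1: {a,h} / {a,h,y}
  L2: {u,y} / ∅
  L3: {h} / {a,h}
  L4: {h,i} / {h}
  L5: {h} / ∅
  L6: {i,u} / ∅
  L7: {a,y} / {a,y}
  L8: {i,y} / {h,y}
  L9: {a,u} / {a,y}

Liveness:
  live L0: ∅→{a,h,y}
  live L1: {a,h,y}→{a,h,y}
  live L2: {a,h}→{a,h,y}
  live L3: {a,h}→∅
  live L4: {a,h,y}→{a,h,y}
  live L5: {a,y}→{a,y}
  live L6: {a,h,y}→{a,h,y}
  live L7: {a,h,y}→{a,h,y}
  live L8: {a,h,y}→{a,y}
  live L9: {a,y}→∅

live-out(L2) = ["a", "h", "y"]

Answer: ["a", "h", "y"]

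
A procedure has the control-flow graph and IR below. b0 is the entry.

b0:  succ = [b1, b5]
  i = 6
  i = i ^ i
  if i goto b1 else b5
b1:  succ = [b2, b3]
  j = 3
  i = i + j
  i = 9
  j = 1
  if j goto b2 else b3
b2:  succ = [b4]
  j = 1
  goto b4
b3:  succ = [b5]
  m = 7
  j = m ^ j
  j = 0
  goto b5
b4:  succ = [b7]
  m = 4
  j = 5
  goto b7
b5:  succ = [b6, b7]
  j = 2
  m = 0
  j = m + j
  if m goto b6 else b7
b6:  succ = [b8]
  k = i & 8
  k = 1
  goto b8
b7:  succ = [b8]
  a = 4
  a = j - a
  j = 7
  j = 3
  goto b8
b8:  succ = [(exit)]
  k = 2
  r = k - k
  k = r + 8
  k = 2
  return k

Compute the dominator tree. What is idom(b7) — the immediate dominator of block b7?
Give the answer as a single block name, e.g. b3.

Answer: b0

Working:
idom tree: b1←b0 b2←b1 b3←b1 b4←b2 b5←b0 b6←b5 b7←b0 b8←b0
Dom∩ at merges:
  b5: preds {b0,b3}: {b0} ∩ {b0,b1,b3} = {b0}; idom=b0
  b7: preds {b4,b5}: {b0,b1,b2,b4} ∩ {b0,b5} = {b0}; idom=b0
  b8: preds {b6,b7}: {b0,b5,b6} ∩ {b0,b7} = {b0}; idom=b0

idom(b7) = b0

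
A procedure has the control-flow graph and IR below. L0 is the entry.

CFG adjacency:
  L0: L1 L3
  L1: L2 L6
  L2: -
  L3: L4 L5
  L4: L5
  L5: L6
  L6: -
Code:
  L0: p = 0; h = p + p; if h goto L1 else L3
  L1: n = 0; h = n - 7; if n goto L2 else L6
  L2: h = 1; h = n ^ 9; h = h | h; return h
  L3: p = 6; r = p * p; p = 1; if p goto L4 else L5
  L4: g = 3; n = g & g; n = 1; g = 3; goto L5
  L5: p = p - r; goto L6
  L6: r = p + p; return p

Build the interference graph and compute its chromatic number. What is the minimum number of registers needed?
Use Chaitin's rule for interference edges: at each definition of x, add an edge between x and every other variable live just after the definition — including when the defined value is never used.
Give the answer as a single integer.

Answer: 3

Analysis:
Per-block:
  L0: {h,p} / ∅
  L1: {h,n} / ∅
  L2: {h} / {n}
  L3: {p,r} / ∅
  L4: {g,n} / ∅
  L5: {p} / {p,r}
  L6: {r} / {p}

Live sets:
  L0: in=∅ out={p}
  L1: in={p} out={n,p}
  L2: in={n} out=∅
  L3: in=∅ out={p,r}
  L4: in={p,r} out={p,r}
  L5: in={p,r} out={p}
  L6: in={p} out=∅

Interfere edges:
  g — {p,r}
  h — {n,p}
  n — {h,p,r}
  p — {g,h,n,r}
  r — {g,n,p}

Colouring:
  lower bound: {g,p,r} mutually conflict ⇒ χ ≥ 3
  3-colouring: c0={p}  c1={g,n}  c2={h,r}
  χ = 3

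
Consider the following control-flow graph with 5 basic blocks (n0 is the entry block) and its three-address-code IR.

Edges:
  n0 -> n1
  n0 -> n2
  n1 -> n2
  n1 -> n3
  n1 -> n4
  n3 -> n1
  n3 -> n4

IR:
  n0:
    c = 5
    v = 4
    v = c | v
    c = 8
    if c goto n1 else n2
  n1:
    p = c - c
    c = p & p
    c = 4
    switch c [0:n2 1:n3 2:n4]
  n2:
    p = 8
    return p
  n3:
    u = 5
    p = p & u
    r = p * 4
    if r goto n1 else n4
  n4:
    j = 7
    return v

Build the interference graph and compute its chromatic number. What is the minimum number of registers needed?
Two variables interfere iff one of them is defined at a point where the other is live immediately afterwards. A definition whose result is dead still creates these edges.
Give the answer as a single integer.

def/use:
  n0: def={c,v} ue=∅
  n1: def={c,p} ue={c}
  n2: def={p} ue=∅
  n3: def={p,r,u} ue={p}
  n4: def={j} ue={v}

Liveness:
  n0: in=∅ out={c,v}
  n1: in={c,v} out={c,p,v}
  n2: in=∅ out=∅
  n3: in={c,p,v} out={c,v}
  n4: in={v} out=∅

Conflict graph:
  c↔{p,r,u,v}
  j↔{v}
  p↔{c,u,v}
  r↔{c,v}
  u↔{c,p,v}
  v↔{c,j,p,r,u}

Colouring:
  clique {c,p,u,v} ⇒ need ≥ 4
  4-colouring: c0={v}  c1={c,j}  c2={p,r}  c3={u}
  χ = 4

Answer: 4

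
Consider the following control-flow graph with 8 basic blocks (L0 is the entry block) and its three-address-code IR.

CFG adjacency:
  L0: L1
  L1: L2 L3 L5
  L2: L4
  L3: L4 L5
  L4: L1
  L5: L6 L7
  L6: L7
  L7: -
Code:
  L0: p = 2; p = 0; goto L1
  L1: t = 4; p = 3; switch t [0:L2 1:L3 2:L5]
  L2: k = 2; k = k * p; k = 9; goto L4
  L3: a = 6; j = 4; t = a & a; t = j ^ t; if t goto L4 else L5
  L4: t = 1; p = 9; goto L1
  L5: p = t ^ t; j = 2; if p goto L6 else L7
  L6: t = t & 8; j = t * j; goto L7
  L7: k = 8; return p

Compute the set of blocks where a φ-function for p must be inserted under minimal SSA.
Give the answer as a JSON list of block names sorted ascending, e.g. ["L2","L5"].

idom tree: L1←L0 L2←L1 L3←L1 L4←L1 L5←L1 L6←L5 L7←L5
Join-block Dom:
  L1: preds {L0,L4}: {L0} ∩ {L0,L1,L4} = {L0}; idom=L0
  L4: preds {L2,L3}: {L0,L1,L2} ∩ {L0,L1,L3} = {L0,L1}; idom=L1
  L5: preds {L1,L3}: {L0,L1} ∩ {L0,L1,L3} = {L0,L1}; idom=L1
  L7: preds {L5,L6}: {L0,L1,L5} ∩ {L0,L1,L5,L6} = {L0,L1,L5}; idom=L5

DF walk-up:
  join L1 pred L0: · stop@L0
  join L1 pred L4: L4→L1 stop@L0
  join L4 pred L2: L2 stop@L1
  join L4 pred L3: L3 stop@L1
  join L5 pred L1: · stop@L1
  join L5 pred L3: L3 stop@L1
  join L7 pred L5: · stop@L5
  join L7 pred L6: L6 stop@L5
  L0 → ∅
  L1 → {L1}
  L2 → {L4}
  L3 → {L4,L5}
  L4 → {L1}
  L5 → ∅
  L6 → {L7}
  L7 → ∅

φ for p: defs {L0,L1,L4,L5}
  DF⁺ = {L1}

Answer: ["L1"]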